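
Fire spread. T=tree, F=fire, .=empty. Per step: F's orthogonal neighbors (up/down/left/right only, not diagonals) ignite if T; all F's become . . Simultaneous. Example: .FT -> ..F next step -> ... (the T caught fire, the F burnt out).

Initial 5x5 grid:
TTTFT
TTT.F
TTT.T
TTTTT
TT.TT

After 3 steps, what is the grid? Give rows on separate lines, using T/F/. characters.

Step 1: 3 trees catch fire, 2 burn out
  TTF.F
  TTT..
  TTT.F
  TTTTT
  TT.TT
Step 2: 3 trees catch fire, 3 burn out
  TF...
  TTF..
  TTT..
  TTTTF
  TT.TT
Step 3: 5 trees catch fire, 3 burn out
  F....
  TF...
  TTF..
  TTTF.
  TT.TF

F....
TF...
TTF..
TTTF.
TT.TF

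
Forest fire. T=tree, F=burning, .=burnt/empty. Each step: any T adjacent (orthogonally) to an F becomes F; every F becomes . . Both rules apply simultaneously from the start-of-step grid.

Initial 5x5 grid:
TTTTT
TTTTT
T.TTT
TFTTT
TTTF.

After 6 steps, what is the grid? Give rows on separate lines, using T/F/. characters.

Step 1: 5 trees catch fire, 2 burn out
  TTTTT
  TTTTT
  T.TTT
  F.FFT
  TFF..
Step 2: 5 trees catch fire, 5 burn out
  TTTTT
  TTTTT
  F.FFT
  ....F
  F....
Step 3: 4 trees catch fire, 5 burn out
  TTTTT
  FTFFT
  ....F
  .....
  .....
Step 4: 5 trees catch fire, 4 burn out
  FTFFT
  .F..F
  .....
  .....
  .....
Step 5: 2 trees catch fire, 5 burn out
  .F..F
  .....
  .....
  .....
  .....
Step 6: 0 trees catch fire, 2 burn out
  .....
  .....
  .....
  .....
  .....

.....
.....
.....
.....
.....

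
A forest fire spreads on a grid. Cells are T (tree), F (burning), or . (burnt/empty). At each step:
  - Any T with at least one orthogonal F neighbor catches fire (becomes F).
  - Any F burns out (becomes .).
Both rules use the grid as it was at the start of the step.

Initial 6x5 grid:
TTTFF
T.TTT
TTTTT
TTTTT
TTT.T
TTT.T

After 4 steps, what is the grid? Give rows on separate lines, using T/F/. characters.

Step 1: 3 trees catch fire, 2 burn out
  TTF..
  T.TFF
  TTTTT
  TTTTT
  TTT.T
  TTT.T
Step 2: 4 trees catch fire, 3 burn out
  TF...
  T.F..
  TTTFF
  TTTTT
  TTT.T
  TTT.T
Step 3: 4 trees catch fire, 4 burn out
  F....
  T....
  TTF..
  TTTFF
  TTT.T
  TTT.T
Step 4: 4 trees catch fire, 4 burn out
  .....
  F....
  TF...
  TTF..
  TTT.F
  TTT.T

.....
F....
TF...
TTF..
TTT.F
TTT.T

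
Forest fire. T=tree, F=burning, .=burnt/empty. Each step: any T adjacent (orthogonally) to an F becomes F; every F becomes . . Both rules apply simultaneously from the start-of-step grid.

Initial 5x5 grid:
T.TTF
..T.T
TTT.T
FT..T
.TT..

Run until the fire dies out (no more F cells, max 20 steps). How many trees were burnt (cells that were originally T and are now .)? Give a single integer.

Step 1: +4 fires, +2 burnt (F count now 4)
Step 2: +4 fires, +4 burnt (F count now 4)
Step 3: +4 fires, +4 burnt (F count now 4)
Step 4: +0 fires, +4 burnt (F count now 0)
Fire out after step 4
Initially T: 13, now '.': 24
Total burnt (originally-T cells now '.'): 12

Answer: 12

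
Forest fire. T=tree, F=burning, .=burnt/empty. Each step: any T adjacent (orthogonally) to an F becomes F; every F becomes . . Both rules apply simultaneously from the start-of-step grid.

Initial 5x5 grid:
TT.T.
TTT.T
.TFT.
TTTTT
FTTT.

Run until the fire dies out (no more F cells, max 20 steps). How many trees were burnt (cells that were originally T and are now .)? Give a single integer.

Answer: 15

Derivation:
Step 1: +6 fires, +2 burnt (F count now 6)
Step 2: +4 fires, +6 burnt (F count now 4)
Step 3: +4 fires, +4 burnt (F count now 4)
Step 4: +1 fires, +4 burnt (F count now 1)
Step 5: +0 fires, +1 burnt (F count now 0)
Fire out after step 5
Initially T: 17, now '.': 23
Total burnt (originally-T cells now '.'): 15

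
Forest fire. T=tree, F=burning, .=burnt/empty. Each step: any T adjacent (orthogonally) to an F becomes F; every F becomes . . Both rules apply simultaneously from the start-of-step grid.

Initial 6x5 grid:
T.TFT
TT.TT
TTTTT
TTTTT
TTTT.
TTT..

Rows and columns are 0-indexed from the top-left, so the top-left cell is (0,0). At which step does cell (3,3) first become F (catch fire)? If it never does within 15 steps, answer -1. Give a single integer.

Step 1: cell (3,3)='T' (+3 fires, +1 burnt)
Step 2: cell (3,3)='T' (+2 fires, +3 burnt)
Step 3: cell (3,3)='F' (+3 fires, +2 burnt)
  -> target ignites at step 3
Step 4: cell (3,3)='.' (+4 fires, +3 burnt)
Step 5: cell (3,3)='.' (+4 fires, +4 burnt)
Step 6: cell (3,3)='.' (+4 fires, +4 burnt)
Step 7: cell (3,3)='.' (+3 fires, +4 burnt)
Step 8: cell (3,3)='.' (+1 fires, +3 burnt)
Step 9: cell (3,3)='.' (+0 fires, +1 burnt)
  fire out at step 9

3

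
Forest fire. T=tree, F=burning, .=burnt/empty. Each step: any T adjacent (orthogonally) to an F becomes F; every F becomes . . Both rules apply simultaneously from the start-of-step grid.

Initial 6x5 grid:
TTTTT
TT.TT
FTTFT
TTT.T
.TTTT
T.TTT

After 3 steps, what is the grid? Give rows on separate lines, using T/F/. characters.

Step 1: 6 trees catch fire, 2 burn out
  TTTTT
  FT.FT
  .FF.F
  FTT.T
  .TTTT
  T.TTT
Step 2: 7 trees catch fire, 6 burn out
  FTTFT
  .F..F
  .....
  .FF.F
  .TTTT
  T.TTT
Step 3: 6 trees catch fire, 7 burn out
  .FF.F
  .....
  .....
  .....
  .FFTF
  T.TTT

.FF.F
.....
.....
.....
.FFTF
T.TTT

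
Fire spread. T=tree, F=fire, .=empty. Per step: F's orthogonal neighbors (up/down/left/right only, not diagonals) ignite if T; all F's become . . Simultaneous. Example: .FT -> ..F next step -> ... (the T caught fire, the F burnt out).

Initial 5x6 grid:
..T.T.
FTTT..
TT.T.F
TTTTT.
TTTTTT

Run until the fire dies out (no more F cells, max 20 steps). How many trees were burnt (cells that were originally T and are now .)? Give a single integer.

Step 1: +2 fires, +2 burnt (F count now 2)
Step 2: +3 fires, +2 burnt (F count now 3)
Step 3: +4 fires, +3 burnt (F count now 4)
Step 4: +3 fires, +4 burnt (F count now 3)
Step 5: +2 fires, +3 burnt (F count now 2)
Step 6: +2 fires, +2 burnt (F count now 2)
Step 7: +1 fires, +2 burnt (F count now 1)
Step 8: +1 fires, +1 burnt (F count now 1)
Step 9: +0 fires, +1 burnt (F count now 0)
Fire out after step 9
Initially T: 19, now '.': 29
Total burnt (originally-T cells now '.'): 18

Answer: 18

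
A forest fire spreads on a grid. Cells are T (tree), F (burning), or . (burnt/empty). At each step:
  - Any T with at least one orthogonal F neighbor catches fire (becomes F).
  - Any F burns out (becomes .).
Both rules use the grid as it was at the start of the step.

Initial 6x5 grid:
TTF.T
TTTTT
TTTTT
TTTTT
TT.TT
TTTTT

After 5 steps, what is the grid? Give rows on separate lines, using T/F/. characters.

Step 1: 2 trees catch fire, 1 burn out
  TF..T
  TTFTT
  TTTTT
  TTTTT
  TT.TT
  TTTTT
Step 2: 4 trees catch fire, 2 burn out
  F...T
  TF.FT
  TTFTT
  TTTTT
  TT.TT
  TTTTT
Step 3: 5 trees catch fire, 4 burn out
  ....T
  F...F
  TF.FT
  TTFTT
  TT.TT
  TTTTT
Step 4: 5 trees catch fire, 5 burn out
  ....F
  .....
  F...F
  TF.FT
  TT.TT
  TTTTT
Step 5: 4 trees catch fire, 5 burn out
  .....
  .....
  .....
  F...F
  TF.FT
  TTTTT

.....
.....
.....
F...F
TF.FT
TTTTT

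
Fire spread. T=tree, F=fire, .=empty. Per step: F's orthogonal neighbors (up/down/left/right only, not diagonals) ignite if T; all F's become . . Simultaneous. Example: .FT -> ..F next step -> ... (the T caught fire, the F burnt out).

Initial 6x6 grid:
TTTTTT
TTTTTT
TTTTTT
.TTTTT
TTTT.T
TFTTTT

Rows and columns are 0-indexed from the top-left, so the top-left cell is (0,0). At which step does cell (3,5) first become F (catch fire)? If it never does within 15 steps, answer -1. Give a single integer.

Step 1: cell (3,5)='T' (+3 fires, +1 burnt)
Step 2: cell (3,5)='T' (+4 fires, +3 burnt)
Step 3: cell (3,5)='T' (+4 fires, +4 burnt)
Step 4: cell (3,5)='T' (+5 fires, +4 burnt)
Step 5: cell (3,5)='T' (+6 fires, +5 burnt)
Step 6: cell (3,5)='F' (+5 fires, +6 burnt)
  -> target ignites at step 6
Step 7: cell (3,5)='.' (+3 fires, +5 burnt)
Step 8: cell (3,5)='.' (+2 fires, +3 burnt)
Step 9: cell (3,5)='.' (+1 fires, +2 burnt)
Step 10: cell (3,5)='.' (+0 fires, +1 burnt)
  fire out at step 10

6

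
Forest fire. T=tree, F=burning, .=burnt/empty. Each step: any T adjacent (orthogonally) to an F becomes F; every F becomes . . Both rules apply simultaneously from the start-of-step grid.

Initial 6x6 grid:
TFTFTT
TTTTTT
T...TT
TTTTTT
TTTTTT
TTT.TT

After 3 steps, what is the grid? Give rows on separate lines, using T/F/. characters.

Step 1: 5 trees catch fire, 2 burn out
  F.F.FT
  TFTFTT
  T...TT
  TTTTTT
  TTTTTT
  TTT.TT
Step 2: 4 trees catch fire, 5 burn out
  .....F
  F.F.FT
  T...TT
  TTTTTT
  TTTTTT
  TTT.TT
Step 3: 3 trees catch fire, 4 burn out
  ......
  .....F
  F...FT
  TTTTTT
  TTTTTT
  TTT.TT

......
.....F
F...FT
TTTTTT
TTTTTT
TTT.TT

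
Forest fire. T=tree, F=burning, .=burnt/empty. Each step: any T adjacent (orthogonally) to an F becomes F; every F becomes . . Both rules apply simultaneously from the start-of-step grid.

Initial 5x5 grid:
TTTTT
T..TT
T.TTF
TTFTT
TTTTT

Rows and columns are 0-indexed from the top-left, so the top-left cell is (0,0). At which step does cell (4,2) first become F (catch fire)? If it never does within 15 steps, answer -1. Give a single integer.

Step 1: cell (4,2)='F' (+7 fires, +2 burnt)
  -> target ignites at step 1
Step 2: cell (4,2)='.' (+6 fires, +7 burnt)
Step 3: cell (4,2)='.' (+3 fires, +6 burnt)
Step 4: cell (4,2)='.' (+2 fires, +3 burnt)
Step 5: cell (4,2)='.' (+2 fires, +2 burnt)
Step 6: cell (4,2)='.' (+0 fires, +2 burnt)
  fire out at step 6

1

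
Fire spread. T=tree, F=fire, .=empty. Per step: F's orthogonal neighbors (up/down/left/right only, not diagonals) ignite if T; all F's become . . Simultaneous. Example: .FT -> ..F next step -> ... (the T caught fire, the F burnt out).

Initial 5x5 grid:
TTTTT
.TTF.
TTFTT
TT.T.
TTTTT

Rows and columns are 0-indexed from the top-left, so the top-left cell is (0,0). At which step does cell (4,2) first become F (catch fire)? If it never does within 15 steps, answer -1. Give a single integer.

Step 1: cell (4,2)='T' (+4 fires, +2 burnt)
Step 2: cell (4,2)='T' (+7 fires, +4 burnt)
Step 3: cell (4,2)='T' (+4 fires, +7 burnt)
Step 4: cell (4,2)='F' (+4 fires, +4 burnt)
  -> target ignites at step 4
Step 5: cell (4,2)='.' (+0 fires, +4 burnt)
  fire out at step 5

4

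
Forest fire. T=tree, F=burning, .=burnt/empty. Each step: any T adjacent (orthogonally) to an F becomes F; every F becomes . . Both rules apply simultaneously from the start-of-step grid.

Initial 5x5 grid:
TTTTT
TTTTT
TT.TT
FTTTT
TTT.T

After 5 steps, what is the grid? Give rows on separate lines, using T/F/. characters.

Step 1: 3 trees catch fire, 1 burn out
  TTTTT
  TTTTT
  FT.TT
  .FTTT
  FTT.T
Step 2: 4 trees catch fire, 3 burn out
  TTTTT
  FTTTT
  .F.TT
  ..FTT
  .FT.T
Step 3: 4 trees catch fire, 4 burn out
  FTTTT
  .FTTT
  ...TT
  ...FT
  ..F.T
Step 4: 4 trees catch fire, 4 burn out
  .FTTT
  ..FTT
  ...FT
  ....F
  ....T
Step 5: 4 trees catch fire, 4 burn out
  ..FTT
  ...FT
  ....F
  .....
  ....F

..FTT
...FT
....F
.....
....F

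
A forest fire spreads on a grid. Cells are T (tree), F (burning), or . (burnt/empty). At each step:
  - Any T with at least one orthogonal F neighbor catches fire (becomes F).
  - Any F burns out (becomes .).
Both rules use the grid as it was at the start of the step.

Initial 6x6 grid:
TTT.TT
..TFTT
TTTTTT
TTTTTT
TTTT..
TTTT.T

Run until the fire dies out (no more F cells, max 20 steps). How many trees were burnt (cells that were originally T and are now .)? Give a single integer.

Answer: 28

Derivation:
Step 1: +3 fires, +1 burnt (F count now 3)
Step 2: +6 fires, +3 burnt (F count now 6)
Step 3: +7 fires, +6 burnt (F count now 7)
Step 4: +6 fires, +7 burnt (F count now 6)
Step 5: +3 fires, +6 burnt (F count now 3)
Step 6: +2 fires, +3 burnt (F count now 2)
Step 7: +1 fires, +2 burnt (F count now 1)
Step 8: +0 fires, +1 burnt (F count now 0)
Fire out after step 8
Initially T: 29, now '.': 35
Total burnt (originally-T cells now '.'): 28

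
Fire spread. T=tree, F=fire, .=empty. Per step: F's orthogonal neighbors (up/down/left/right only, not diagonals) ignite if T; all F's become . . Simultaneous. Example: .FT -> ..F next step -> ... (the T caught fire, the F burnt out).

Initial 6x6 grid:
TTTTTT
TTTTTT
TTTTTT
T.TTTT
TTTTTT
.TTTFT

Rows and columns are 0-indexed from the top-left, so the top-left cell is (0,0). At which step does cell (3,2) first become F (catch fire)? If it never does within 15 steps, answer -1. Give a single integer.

Step 1: cell (3,2)='T' (+3 fires, +1 burnt)
Step 2: cell (3,2)='T' (+4 fires, +3 burnt)
Step 3: cell (3,2)='T' (+5 fires, +4 burnt)
Step 4: cell (3,2)='F' (+5 fires, +5 burnt)
  -> target ignites at step 4
Step 5: cell (3,2)='.' (+5 fires, +5 burnt)
Step 6: cell (3,2)='.' (+5 fires, +5 burnt)
Step 7: cell (3,2)='.' (+3 fires, +5 burnt)
Step 8: cell (3,2)='.' (+2 fires, +3 burnt)
Step 9: cell (3,2)='.' (+1 fires, +2 burnt)
Step 10: cell (3,2)='.' (+0 fires, +1 burnt)
  fire out at step 10

4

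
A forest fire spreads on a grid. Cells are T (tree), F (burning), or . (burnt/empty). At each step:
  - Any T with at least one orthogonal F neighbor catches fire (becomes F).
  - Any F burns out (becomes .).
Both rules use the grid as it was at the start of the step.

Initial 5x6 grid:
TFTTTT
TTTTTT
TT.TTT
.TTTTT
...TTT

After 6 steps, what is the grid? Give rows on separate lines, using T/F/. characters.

Step 1: 3 trees catch fire, 1 burn out
  F.FTTT
  TFTTTT
  TT.TTT
  .TTTTT
  ...TTT
Step 2: 4 trees catch fire, 3 burn out
  ...FTT
  F.FTTT
  TF.TTT
  .TTTTT
  ...TTT
Step 3: 4 trees catch fire, 4 burn out
  ....FT
  ...FTT
  F..TTT
  .FTTTT
  ...TTT
Step 4: 4 trees catch fire, 4 burn out
  .....F
  ....FT
  ...FTT
  ..FTTT
  ...TTT
Step 5: 3 trees catch fire, 4 burn out
  ......
  .....F
  ....FT
  ...FTT
  ...TTT
Step 6: 3 trees catch fire, 3 burn out
  ......
  ......
  .....F
  ....FT
  ...FTT

......
......
.....F
....FT
...FTT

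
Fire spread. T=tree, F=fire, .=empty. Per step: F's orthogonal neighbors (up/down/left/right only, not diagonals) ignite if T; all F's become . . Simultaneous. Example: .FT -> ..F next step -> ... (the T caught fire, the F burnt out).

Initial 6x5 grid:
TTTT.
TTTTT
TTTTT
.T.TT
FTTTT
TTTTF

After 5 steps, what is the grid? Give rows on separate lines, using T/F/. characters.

Step 1: 4 trees catch fire, 2 burn out
  TTTT.
  TTTTT
  TTTTT
  .T.TT
  .FTTF
  FTTF.
Step 2: 6 trees catch fire, 4 burn out
  TTTT.
  TTTTT
  TTTTT
  .F.TF
  ..FF.
  .FF..
Step 3: 3 trees catch fire, 6 burn out
  TTTT.
  TTTTT
  TFTTF
  ...F.
  .....
  .....
Step 4: 5 trees catch fire, 3 burn out
  TTTT.
  TFTTF
  F.FF.
  .....
  .....
  .....
Step 5: 4 trees catch fire, 5 burn out
  TFTT.
  F.FF.
  .....
  .....
  .....
  .....

TFTT.
F.FF.
.....
.....
.....
.....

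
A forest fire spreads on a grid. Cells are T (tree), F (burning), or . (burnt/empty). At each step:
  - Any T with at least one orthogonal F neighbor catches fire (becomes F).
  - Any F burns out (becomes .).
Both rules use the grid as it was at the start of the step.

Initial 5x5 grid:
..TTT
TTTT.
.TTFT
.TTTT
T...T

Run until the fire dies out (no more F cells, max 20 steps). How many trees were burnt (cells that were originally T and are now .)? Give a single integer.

Answer: 15

Derivation:
Step 1: +4 fires, +1 burnt (F count now 4)
Step 2: +5 fires, +4 burnt (F count now 5)
Step 3: +5 fires, +5 burnt (F count now 5)
Step 4: +1 fires, +5 burnt (F count now 1)
Step 5: +0 fires, +1 burnt (F count now 0)
Fire out after step 5
Initially T: 16, now '.': 24
Total burnt (originally-T cells now '.'): 15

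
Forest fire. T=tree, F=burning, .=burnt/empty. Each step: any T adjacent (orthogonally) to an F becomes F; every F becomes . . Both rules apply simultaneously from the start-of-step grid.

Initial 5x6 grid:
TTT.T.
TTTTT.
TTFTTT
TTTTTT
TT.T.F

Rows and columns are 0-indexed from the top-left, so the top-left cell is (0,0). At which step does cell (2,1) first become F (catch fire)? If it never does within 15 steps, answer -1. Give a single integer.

Step 1: cell (2,1)='F' (+5 fires, +2 burnt)
  -> target ignites at step 1
Step 2: cell (2,1)='.' (+9 fires, +5 burnt)
Step 3: cell (2,1)='.' (+6 fires, +9 burnt)
Step 4: cell (2,1)='.' (+3 fires, +6 burnt)
Step 5: cell (2,1)='.' (+0 fires, +3 burnt)
  fire out at step 5

1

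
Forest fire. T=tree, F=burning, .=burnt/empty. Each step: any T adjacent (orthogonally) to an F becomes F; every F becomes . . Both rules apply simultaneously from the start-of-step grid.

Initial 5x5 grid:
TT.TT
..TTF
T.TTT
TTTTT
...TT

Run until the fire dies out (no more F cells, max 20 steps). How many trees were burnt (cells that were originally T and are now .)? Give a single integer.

Answer: 15

Derivation:
Step 1: +3 fires, +1 burnt (F count now 3)
Step 2: +4 fires, +3 burnt (F count now 4)
Step 3: +3 fires, +4 burnt (F count now 3)
Step 4: +2 fires, +3 burnt (F count now 2)
Step 5: +1 fires, +2 burnt (F count now 1)
Step 6: +1 fires, +1 burnt (F count now 1)
Step 7: +1 fires, +1 burnt (F count now 1)
Step 8: +0 fires, +1 burnt (F count now 0)
Fire out after step 8
Initially T: 17, now '.': 23
Total burnt (originally-T cells now '.'): 15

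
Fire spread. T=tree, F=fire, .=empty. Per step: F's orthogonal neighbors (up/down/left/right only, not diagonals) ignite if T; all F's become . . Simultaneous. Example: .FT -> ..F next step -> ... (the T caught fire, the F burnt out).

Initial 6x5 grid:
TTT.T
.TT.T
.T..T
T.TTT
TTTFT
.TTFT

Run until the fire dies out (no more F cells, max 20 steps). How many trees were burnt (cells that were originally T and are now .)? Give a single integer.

Step 1: +5 fires, +2 burnt (F count now 5)
Step 2: +4 fires, +5 burnt (F count now 4)
Step 3: +2 fires, +4 burnt (F count now 2)
Step 4: +2 fires, +2 burnt (F count now 2)
Step 5: +1 fires, +2 burnt (F count now 1)
Step 6: +0 fires, +1 burnt (F count now 0)
Fire out after step 6
Initially T: 20, now '.': 24
Total burnt (originally-T cells now '.'): 14

Answer: 14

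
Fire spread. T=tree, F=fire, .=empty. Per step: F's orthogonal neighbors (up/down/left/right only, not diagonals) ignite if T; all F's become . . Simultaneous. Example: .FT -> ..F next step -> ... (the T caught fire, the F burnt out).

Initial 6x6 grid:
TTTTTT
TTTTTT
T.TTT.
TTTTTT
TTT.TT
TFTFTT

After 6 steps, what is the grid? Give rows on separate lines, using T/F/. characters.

Step 1: 4 trees catch fire, 2 burn out
  TTTTTT
  TTTTTT
  T.TTT.
  TTTTTT
  TFT.TT
  F.F.FT
Step 2: 5 trees catch fire, 4 burn out
  TTTTTT
  TTTTTT
  T.TTT.
  TFTTTT
  F.F.FT
  .....F
Step 3: 4 trees catch fire, 5 burn out
  TTTTTT
  TTTTTT
  T.TTT.
  F.FTFT
  .....F
  ......
Step 4: 5 trees catch fire, 4 burn out
  TTTTTT
  TTTTTT
  F.FTF.
  ...F.F
  ......
  ......
Step 5: 4 trees catch fire, 5 burn out
  TTTTTT
  FTFTFT
  ...F..
  ......
  ......
  ......
Step 6: 6 trees catch fire, 4 burn out
  FTFTFT
  .F.F.F
  ......
  ......
  ......
  ......

FTFTFT
.F.F.F
......
......
......
......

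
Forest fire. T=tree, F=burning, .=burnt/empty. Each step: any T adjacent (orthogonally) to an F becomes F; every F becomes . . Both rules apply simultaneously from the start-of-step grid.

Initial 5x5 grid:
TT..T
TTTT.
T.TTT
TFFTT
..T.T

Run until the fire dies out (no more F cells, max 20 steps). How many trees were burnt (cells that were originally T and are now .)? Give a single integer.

Answer: 15

Derivation:
Step 1: +4 fires, +2 burnt (F count now 4)
Step 2: +4 fires, +4 burnt (F count now 4)
Step 3: +5 fires, +4 burnt (F count now 5)
Step 4: +2 fires, +5 burnt (F count now 2)
Step 5: +0 fires, +2 burnt (F count now 0)
Fire out after step 5
Initially T: 16, now '.': 24
Total burnt (originally-T cells now '.'): 15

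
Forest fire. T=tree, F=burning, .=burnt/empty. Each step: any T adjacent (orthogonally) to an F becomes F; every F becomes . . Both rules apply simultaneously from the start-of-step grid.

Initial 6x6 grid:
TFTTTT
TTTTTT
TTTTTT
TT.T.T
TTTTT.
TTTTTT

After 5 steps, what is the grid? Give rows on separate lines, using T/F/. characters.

Step 1: 3 trees catch fire, 1 burn out
  F.FTTT
  TFTTTT
  TTTTTT
  TT.T.T
  TTTTT.
  TTTTTT
Step 2: 4 trees catch fire, 3 burn out
  ...FTT
  F.FTTT
  TFTTTT
  TT.T.T
  TTTTT.
  TTTTTT
Step 3: 5 trees catch fire, 4 burn out
  ....FT
  ...FTT
  F.FTTT
  TF.T.T
  TTTTT.
  TTTTTT
Step 4: 5 trees catch fire, 5 burn out
  .....F
  ....FT
  ...FTT
  F..T.T
  TFTTT.
  TTTTTT
Step 5: 6 trees catch fire, 5 burn out
  ......
  .....F
  ....FT
  ...F.T
  F.FTT.
  TFTTTT

......
.....F
....FT
...F.T
F.FTT.
TFTTTT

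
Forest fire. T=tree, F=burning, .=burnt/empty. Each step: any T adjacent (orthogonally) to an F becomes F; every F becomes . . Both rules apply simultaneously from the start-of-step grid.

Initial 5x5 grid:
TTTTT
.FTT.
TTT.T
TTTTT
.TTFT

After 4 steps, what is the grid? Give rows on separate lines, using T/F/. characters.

Step 1: 6 trees catch fire, 2 burn out
  TFTTT
  ..FT.
  TFT.T
  TTTFT
  .TF.F
Step 2: 9 trees catch fire, 6 burn out
  F.FTT
  ...F.
  F.F.T
  TFF.F
  .F...
Step 3: 3 trees catch fire, 9 burn out
  ...FT
  .....
  ....F
  F....
  .....
Step 4: 1 trees catch fire, 3 burn out
  ....F
  .....
  .....
  .....
  .....

....F
.....
.....
.....
.....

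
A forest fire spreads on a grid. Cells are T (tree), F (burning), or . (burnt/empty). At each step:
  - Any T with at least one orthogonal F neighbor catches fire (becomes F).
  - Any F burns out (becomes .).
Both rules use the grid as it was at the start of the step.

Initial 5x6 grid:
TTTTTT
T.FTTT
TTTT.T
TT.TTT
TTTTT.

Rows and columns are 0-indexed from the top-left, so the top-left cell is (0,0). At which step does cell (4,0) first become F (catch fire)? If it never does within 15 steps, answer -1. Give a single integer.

Step 1: cell (4,0)='T' (+3 fires, +1 burnt)
Step 2: cell (4,0)='T' (+5 fires, +3 burnt)
Step 3: cell (4,0)='T' (+6 fires, +5 burnt)
Step 4: cell (4,0)='T' (+7 fires, +6 burnt)
Step 5: cell (4,0)='F' (+4 fires, +7 burnt)
  -> target ignites at step 5
Step 6: cell (4,0)='.' (+0 fires, +4 burnt)
  fire out at step 6

5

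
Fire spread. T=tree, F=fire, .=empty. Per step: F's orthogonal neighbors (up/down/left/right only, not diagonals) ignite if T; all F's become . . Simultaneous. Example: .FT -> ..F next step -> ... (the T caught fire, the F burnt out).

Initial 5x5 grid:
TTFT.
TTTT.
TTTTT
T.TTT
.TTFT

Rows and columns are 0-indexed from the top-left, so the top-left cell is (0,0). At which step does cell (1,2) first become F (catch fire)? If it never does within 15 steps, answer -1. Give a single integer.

Step 1: cell (1,2)='F' (+6 fires, +2 burnt)
  -> target ignites at step 1
Step 2: cell (1,2)='.' (+8 fires, +6 burnt)
Step 3: cell (1,2)='.' (+3 fires, +8 burnt)
Step 4: cell (1,2)='.' (+1 fires, +3 burnt)
Step 5: cell (1,2)='.' (+1 fires, +1 burnt)
Step 6: cell (1,2)='.' (+0 fires, +1 burnt)
  fire out at step 6

1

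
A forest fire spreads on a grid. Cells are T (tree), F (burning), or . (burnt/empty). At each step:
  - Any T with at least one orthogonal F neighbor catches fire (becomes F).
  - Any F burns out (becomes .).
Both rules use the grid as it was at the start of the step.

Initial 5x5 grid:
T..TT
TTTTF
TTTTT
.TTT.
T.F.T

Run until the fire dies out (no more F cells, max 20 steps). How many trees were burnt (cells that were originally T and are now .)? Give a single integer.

Step 1: +4 fires, +2 burnt (F count now 4)
Step 2: +6 fires, +4 burnt (F count now 6)
Step 3: +2 fires, +6 burnt (F count now 2)
Step 4: +2 fires, +2 burnt (F count now 2)
Step 5: +1 fires, +2 burnt (F count now 1)
Step 6: +0 fires, +1 burnt (F count now 0)
Fire out after step 6
Initially T: 17, now '.': 23
Total burnt (originally-T cells now '.'): 15

Answer: 15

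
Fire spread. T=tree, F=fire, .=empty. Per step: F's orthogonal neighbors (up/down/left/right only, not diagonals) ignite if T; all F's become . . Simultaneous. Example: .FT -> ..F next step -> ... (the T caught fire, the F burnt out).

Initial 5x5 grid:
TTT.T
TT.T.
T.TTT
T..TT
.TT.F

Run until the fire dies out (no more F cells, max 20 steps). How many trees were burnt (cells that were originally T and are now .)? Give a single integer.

Answer: 6

Derivation:
Step 1: +1 fires, +1 burnt (F count now 1)
Step 2: +2 fires, +1 burnt (F count now 2)
Step 3: +1 fires, +2 burnt (F count now 1)
Step 4: +2 fires, +1 burnt (F count now 2)
Step 5: +0 fires, +2 burnt (F count now 0)
Fire out after step 5
Initially T: 16, now '.': 15
Total burnt (originally-T cells now '.'): 6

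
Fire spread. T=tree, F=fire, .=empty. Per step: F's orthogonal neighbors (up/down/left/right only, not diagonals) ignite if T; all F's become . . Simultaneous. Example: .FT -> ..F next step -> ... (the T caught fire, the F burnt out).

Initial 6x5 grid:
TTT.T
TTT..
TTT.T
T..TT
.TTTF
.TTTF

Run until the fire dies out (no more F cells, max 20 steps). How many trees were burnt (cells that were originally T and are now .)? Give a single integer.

Step 1: +3 fires, +2 burnt (F count now 3)
Step 2: +4 fires, +3 burnt (F count now 4)
Step 3: +2 fires, +4 burnt (F count now 2)
Step 4: +0 fires, +2 burnt (F count now 0)
Fire out after step 4
Initially T: 20, now '.': 19
Total burnt (originally-T cells now '.'): 9

Answer: 9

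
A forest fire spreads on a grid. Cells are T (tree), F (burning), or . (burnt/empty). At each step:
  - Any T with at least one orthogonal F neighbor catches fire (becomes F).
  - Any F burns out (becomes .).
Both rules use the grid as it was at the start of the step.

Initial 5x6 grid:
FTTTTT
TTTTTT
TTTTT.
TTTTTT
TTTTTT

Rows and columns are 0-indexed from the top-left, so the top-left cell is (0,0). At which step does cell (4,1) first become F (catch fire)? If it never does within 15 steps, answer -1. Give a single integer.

Step 1: cell (4,1)='T' (+2 fires, +1 burnt)
Step 2: cell (4,1)='T' (+3 fires, +2 burnt)
Step 3: cell (4,1)='T' (+4 fires, +3 burnt)
Step 4: cell (4,1)='T' (+5 fires, +4 burnt)
Step 5: cell (4,1)='F' (+5 fires, +5 burnt)
  -> target ignites at step 5
Step 6: cell (4,1)='.' (+4 fires, +5 burnt)
Step 7: cell (4,1)='.' (+2 fires, +4 burnt)
Step 8: cell (4,1)='.' (+2 fires, +2 burnt)
Step 9: cell (4,1)='.' (+1 fires, +2 burnt)
Step 10: cell (4,1)='.' (+0 fires, +1 burnt)
  fire out at step 10

5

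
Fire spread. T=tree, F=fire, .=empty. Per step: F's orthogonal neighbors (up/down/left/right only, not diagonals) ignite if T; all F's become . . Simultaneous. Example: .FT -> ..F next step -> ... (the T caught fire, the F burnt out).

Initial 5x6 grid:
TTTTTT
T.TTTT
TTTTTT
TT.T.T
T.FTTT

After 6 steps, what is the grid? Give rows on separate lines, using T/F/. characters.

Step 1: 1 trees catch fire, 1 burn out
  TTTTTT
  T.TTTT
  TTTTTT
  TT.T.T
  T..FTT
Step 2: 2 trees catch fire, 1 burn out
  TTTTTT
  T.TTTT
  TTTTTT
  TT.F.T
  T...FT
Step 3: 2 trees catch fire, 2 burn out
  TTTTTT
  T.TTTT
  TTTFTT
  TT...T
  T....F
Step 4: 4 trees catch fire, 2 burn out
  TTTTTT
  T.TFTT
  TTF.FT
  TT...F
  T.....
Step 5: 5 trees catch fire, 4 burn out
  TTTFTT
  T.F.FT
  TF...F
  TT....
  T.....
Step 6: 5 trees catch fire, 5 burn out
  TTF.FT
  T....F
  F.....
  TF....
  T.....

TTF.FT
T....F
F.....
TF....
T.....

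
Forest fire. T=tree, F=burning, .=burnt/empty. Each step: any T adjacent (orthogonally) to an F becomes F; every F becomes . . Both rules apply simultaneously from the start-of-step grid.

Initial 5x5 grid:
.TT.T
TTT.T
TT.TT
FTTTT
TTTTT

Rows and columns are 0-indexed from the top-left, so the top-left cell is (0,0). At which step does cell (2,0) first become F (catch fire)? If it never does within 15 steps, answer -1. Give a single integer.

Step 1: cell (2,0)='F' (+3 fires, +1 burnt)
  -> target ignites at step 1
Step 2: cell (2,0)='.' (+4 fires, +3 burnt)
Step 3: cell (2,0)='.' (+3 fires, +4 burnt)
Step 4: cell (2,0)='.' (+5 fires, +3 burnt)
Step 5: cell (2,0)='.' (+3 fires, +5 burnt)
Step 6: cell (2,0)='.' (+1 fires, +3 burnt)
Step 7: cell (2,0)='.' (+1 fires, +1 burnt)
Step 8: cell (2,0)='.' (+0 fires, +1 burnt)
  fire out at step 8

1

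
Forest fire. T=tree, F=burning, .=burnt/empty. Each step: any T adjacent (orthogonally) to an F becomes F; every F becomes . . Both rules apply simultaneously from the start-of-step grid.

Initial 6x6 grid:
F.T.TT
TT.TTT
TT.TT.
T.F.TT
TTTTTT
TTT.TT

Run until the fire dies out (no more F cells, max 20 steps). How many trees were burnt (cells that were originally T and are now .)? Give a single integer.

Answer: 25

Derivation:
Step 1: +2 fires, +2 burnt (F count now 2)
Step 2: +5 fires, +2 burnt (F count now 5)
Step 3: +5 fires, +5 burnt (F count now 5)
Step 4: +4 fires, +5 burnt (F count now 4)
Step 5: +3 fires, +4 burnt (F count now 3)
Step 6: +2 fires, +3 burnt (F count now 2)
Step 7: +3 fires, +2 burnt (F count now 3)
Step 8: +1 fires, +3 burnt (F count now 1)
Step 9: +0 fires, +1 burnt (F count now 0)
Fire out after step 9
Initially T: 26, now '.': 35
Total burnt (originally-T cells now '.'): 25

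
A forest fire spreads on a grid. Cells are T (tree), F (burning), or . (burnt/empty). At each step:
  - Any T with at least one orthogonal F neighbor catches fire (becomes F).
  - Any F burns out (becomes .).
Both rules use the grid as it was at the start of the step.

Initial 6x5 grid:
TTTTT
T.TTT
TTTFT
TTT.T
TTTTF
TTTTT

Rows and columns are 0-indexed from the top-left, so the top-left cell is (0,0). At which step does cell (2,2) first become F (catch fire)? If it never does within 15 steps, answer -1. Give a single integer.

Step 1: cell (2,2)='F' (+6 fires, +2 burnt)
  -> target ignites at step 1
Step 2: cell (2,2)='.' (+7 fires, +6 burnt)
Step 3: cell (2,2)='.' (+6 fires, +7 burnt)
Step 4: cell (2,2)='.' (+5 fires, +6 burnt)
Step 5: cell (2,2)='.' (+2 fires, +5 burnt)
Step 6: cell (2,2)='.' (+0 fires, +2 burnt)
  fire out at step 6

1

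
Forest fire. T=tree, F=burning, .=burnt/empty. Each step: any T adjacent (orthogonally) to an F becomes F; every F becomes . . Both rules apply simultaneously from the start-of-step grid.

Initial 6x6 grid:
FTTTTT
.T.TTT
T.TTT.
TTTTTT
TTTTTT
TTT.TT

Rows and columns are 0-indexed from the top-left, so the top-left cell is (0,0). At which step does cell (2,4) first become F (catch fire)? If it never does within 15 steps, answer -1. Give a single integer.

Step 1: cell (2,4)='T' (+1 fires, +1 burnt)
Step 2: cell (2,4)='T' (+2 fires, +1 burnt)
Step 3: cell (2,4)='T' (+1 fires, +2 burnt)
Step 4: cell (2,4)='T' (+2 fires, +1 burnt)
Step 5: cell (2,4)='T' (+3 fires, +2 burnt)
Step 6: cell (2,4)='F' (+4 fires, +3 burnt)
  -> target ignites at step 6
Step 7: cell (2,4)='.' (+3 fires, +4 burnt)
Step 8: cell (2,4)='.' (+4 fires, +3 burnt)
Step 9: cell (2,4)='.' (+5 fires, +4 burnt)
Step 10: cell (2,4)='.' (+4 fires, +5 burnt)
Step 11: cell (2,4)='.' (+1 fires, +4 burnt)
Step 12: cell (2,4)='.' (+0 fires, +1 burnt)
  fire out at step 12

6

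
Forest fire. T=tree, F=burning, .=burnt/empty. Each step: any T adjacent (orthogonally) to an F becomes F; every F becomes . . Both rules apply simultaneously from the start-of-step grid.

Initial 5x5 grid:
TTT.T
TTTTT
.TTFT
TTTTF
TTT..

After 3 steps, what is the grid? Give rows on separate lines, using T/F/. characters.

Step 1: 4 trees catch fire, 2 burn out
  TTT.T
  TTTFT
  .TF.F
  TTTF.
  TTT..
Step 2: 4 trees catch fire, 4 burn out
  TTT.T
  TTF.F
  .F...
  TTF..
  TTT..
Step 3: 5 trees catch fire, 4 burn out
  TTF.F
  TF...
  .....
  TF...
  TTF..

TTF.F
TF...
.....
TF...
TTF..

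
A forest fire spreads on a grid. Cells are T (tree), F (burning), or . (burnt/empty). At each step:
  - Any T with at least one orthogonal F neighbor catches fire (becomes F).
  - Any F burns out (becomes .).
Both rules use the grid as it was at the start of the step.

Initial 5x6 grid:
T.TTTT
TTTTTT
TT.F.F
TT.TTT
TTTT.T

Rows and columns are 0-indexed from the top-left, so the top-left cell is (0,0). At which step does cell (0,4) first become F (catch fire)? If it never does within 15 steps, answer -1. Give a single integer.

Step 1: cell (0,4)='T' (+4 fires, +2 burnt)
Step 2: cell (0,4)='T' (+7 fires, +4 burnt)
Step 3: cell (0,4)='F' (+4 fires, +7 burnt)
  -> target ignites at step 3
Step 4: cell (0,4)='.' (+3 fires, +4 burnt)
Step 5: cell (0,4)='.' (+4 fires, +3 burnt)
Step 6: cell (0,4)='.' (+1 fires, +4 burnt)
Step 7: cell (0,4)='.' (+0 fires, +1 burnt)
  fire out at step 7

3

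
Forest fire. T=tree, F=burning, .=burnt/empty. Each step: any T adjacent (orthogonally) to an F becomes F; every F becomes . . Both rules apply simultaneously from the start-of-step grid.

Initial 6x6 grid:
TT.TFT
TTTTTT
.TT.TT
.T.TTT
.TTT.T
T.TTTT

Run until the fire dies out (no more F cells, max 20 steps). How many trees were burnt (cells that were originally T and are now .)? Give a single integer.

Step 1: +3 fires, +1 burnt (F count now 3)
Step 2: +3 fires, +3 burnt (F count now 3)
Step 3: +3 fires, +3 burnt (F count now 3)
Step 4: +4 fires, +3 burnt (F count now 4)
Step 5: +5 fires, +4 burnt (F count now 5)
Step 6: +5 fires, +5 burnt (F count now 5)
Step 7: +3 fires, +5 burnt (F count now 3)
Step 8: +0 fires, +3 burnt (F count now 0)
Fire out after step 8
Initially T: 27, now '.': 35
Total burnt (originally-T cells now '.'): 26

Answer: 26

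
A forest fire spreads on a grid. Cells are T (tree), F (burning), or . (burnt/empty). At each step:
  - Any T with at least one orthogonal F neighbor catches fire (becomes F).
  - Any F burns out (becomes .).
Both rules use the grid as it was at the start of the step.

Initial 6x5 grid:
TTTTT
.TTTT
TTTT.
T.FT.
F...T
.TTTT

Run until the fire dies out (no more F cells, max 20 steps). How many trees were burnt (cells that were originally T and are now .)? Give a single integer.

Answer: 15

Derivation:
Step 1: +3 fires, +2 burnt (F count now 3)
Step 2: +4 fires, +3 burnt (F count now 4)
Step 3: +3 fires, +4 burnt (F count now 3)
Step 4: +3 fires, +3 burnt (F count now 3)
Step 5: +2 fires, +3 burnt (F count now 2)
Step 6: +0 fires, +2 burnt (F count now 0)
Fire out after step 6
Initially T: 20, now '.': 25
Total burnt (originally-T cells now '.'): 15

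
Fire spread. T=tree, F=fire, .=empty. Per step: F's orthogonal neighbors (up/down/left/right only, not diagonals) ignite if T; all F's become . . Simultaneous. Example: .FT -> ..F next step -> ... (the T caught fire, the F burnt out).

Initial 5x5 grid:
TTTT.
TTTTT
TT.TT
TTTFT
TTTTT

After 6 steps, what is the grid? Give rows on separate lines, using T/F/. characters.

Step 1: 4 trees catch fire, 1 burn out
  TTTT.
  TTTTT
  TT.FT
  TTF.F
  TTTFT
Step 2: 5 trees catch fire, 4 burn out
  TTTT.
  TTTFT
  TT..F
  TF...
  TTF.F
Step 3: 6 trees catch fire, 5 burn out
  TTTF.
  TTF.F
  TF...
  F....
  TF...
Step 4: 4 trees catch fire, 6 burn out
  TTF..
  TF...
  F....
  .....
  F....
Step 5: 2 trees catch fire, 4 burn out
  TF...
  F....
  .....
  .....
  .....
Step 6: 1 trees catch fire, 2 burn out
  F....
  .....
  .....
  .....
  .....

F....
.....
.....
.....
.....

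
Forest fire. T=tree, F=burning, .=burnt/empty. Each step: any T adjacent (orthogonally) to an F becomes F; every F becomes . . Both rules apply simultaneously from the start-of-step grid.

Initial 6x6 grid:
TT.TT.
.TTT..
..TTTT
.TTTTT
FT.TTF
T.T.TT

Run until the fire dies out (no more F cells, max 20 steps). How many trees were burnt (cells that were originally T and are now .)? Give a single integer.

Step 1: +5 fires, +2 burnt (F count now 5)
Step 2: +5 fires, +5 burnt (F count now 5)
Step 3: +3 fires, +5 burnt (F count now 3)
Step 4: +2 fires, +3 burnt (F count now 2)
Step 5: +2 fires, +2 burnt (F count now 2)
Step 6: +2 fires, +2 burnt (F count now 2)
Step 7: +2 fires, +2 burnt (F count now 2)
Step 8: +1 fires, +2 burnt (F count now 1)
Step 9: +0 fires, +1 burnt (F count now 0)
Fire out after step 9
Initially T: 23, now '.': 35
Total burnt (originally-T cells now '.'): 22

Answer: 22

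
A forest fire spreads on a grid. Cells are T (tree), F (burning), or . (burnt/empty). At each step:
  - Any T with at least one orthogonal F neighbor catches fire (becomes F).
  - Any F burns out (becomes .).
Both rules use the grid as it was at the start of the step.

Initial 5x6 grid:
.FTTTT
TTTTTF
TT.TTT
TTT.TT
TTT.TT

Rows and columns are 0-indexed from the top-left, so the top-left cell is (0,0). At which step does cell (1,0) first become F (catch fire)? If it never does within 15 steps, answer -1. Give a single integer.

Step 1: cell (1,0)='T' (+5 fires, +2 burnt)
Step 2: cell (1,0)='F' (+8 fires, +5 burnt)
  -> target ignites at step 2
Step 3: cell (1,0)='.' (+5 fires, +8 burnt)
Step 4: cell (1,0)='.' (+4 fires, +5 burnt)
Step 5: cell (1,0)='.' (+2 fires, +4 burnt)
Step 6: cell (1,0)='.' (+0 fires, +2 burnt)
  fire out at step 6

2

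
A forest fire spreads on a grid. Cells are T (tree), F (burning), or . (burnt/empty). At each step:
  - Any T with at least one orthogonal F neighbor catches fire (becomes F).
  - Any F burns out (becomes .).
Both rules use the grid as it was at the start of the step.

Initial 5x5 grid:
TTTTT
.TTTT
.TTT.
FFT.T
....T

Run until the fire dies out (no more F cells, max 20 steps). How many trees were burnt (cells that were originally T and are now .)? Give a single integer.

Step 1: +2 fires, +2 burnt (F count now 2)
Step 2: +2 fires, +2 burnt (F count now 2)
Step 3: +3 fires, +2 burnt (F count now 3)
Step 4: +3 fires, +3 burnt (F count now 3)
Step 5: +2 fires, +3 burnt (F count now 2)
Step 6: +1 fires, +2 burnt (F count now 1)
Step 7: +0 fires, +1 burnt (F count now 0)
Fire out after step 7
Initially T: 15, now '.': 23
Total burnt (originally-T cells now '.'): 13

Answer: 13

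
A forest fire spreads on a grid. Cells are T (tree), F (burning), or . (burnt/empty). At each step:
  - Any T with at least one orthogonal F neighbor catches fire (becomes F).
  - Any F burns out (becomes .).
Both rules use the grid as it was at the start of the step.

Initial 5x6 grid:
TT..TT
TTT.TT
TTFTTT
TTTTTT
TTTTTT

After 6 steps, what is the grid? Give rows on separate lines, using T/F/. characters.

Step 1: 4 trees catch fire, 1 burn out
  TT..TT
  TTF.TT
  TF.FTT
  TTFTTT
  TTTTTT
Step 2: 6 trees catch fire, 4 burn out
  TT..TT
  TF..TT
  F...FT
  TF.FTT
  TTFTTT
Step 3: 8 trees catch fire, 6 burn out
  TF..TT
  F...FT
  .....F
  F...FT
  TF.FTT
Step 4: 6 trees catch fire, 8 burn out
  F...FT
  .....F
  ......
  .....F
  F...FT
Step 5: 2 trees catch fire, 6 burn out
  .....F
  ......
  ......
  ......
  .....F
Step 6: 0 trees catch fire, 2 burn out
  ......
  ......
  ......
  ......
  ......

......
......
......
......
......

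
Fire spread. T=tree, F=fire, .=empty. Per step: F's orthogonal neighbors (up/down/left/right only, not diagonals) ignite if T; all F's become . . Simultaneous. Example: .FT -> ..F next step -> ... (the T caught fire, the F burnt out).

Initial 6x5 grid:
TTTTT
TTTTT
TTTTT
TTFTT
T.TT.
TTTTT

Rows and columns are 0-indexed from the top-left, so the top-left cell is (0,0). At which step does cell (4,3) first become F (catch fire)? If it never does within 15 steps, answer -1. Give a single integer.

Step 1: cell (4,3)='T' (+4 fires, +1 burnt)
Step 2: cell (4,3)='F' (+7 fires, +4 burnt)
  -> target ignites at step 2
Step 3: cell (4,3)='.' (+8 fires, +7 burnt)
Step 4: cell (4,3)='.' (+6 fires, +8 burnt)
Step 5: cell (4,3)='.' (+2 fires, +6 burnt)
Step 6: cell (4,3)='.' (+0 fires, +2 burnt)
  fire out at step 6

2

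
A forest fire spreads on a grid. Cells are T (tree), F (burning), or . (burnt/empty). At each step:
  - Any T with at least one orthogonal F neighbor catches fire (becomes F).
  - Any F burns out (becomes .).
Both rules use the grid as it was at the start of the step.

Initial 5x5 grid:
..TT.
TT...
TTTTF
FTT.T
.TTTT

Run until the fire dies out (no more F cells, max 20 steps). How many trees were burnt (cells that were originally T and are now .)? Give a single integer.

Step 1: +4 fires, +2 burnt (F count now 4)
Step 2: +6 fires, +4 burnt (F count now 6)
Step 3: +3 fires, +6 burnt (F count now 3)
Step 4: +0 fires, +3 burnt (F count now 0)
Fire out after step 4
Initially T: 15, now '.': 23
Total burnt (originally-T cells now '.'): 13

Answer: 13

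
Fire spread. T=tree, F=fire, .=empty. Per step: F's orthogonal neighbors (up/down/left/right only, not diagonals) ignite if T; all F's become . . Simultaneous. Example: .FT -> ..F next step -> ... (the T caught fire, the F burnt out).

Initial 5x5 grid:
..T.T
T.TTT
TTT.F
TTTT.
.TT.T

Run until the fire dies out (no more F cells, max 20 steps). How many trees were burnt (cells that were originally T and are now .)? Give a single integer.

Step 1: +1 fires, +1 burnt (F count now 1)
Step 2: +2 fires, +1 burnt (F count now 2)
Step 3: +1 fires, +2 burnt (F count now 1)
Step 4: +2 fires, +1 burnt (F count now 2)
Step 5: +2 fires, +2 burnt (F count now 2)
Step 6: +4 fires, +2 burnt (F count now 4)
Step 7: +3 fires, +4 burnt (F count now 3)
Step 8: +0 fires, +3 burnt (F count now 0)
Fire out after step 8
Initially T: 16, now '.': 24
Total burnt (originally-T cells now '.'): 15

Answer: 15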